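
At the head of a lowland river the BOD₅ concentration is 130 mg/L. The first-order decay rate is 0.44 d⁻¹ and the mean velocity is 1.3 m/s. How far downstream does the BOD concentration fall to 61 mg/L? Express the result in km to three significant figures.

193 km

From C = C₀·e^(−kt), t = ln(C₀/C)/k = ln(130/61)/0.44 = 0.7567/0.44 = 1.72 d.
Distance = v·t = 1.3 m/s × 1.486e+05 s = 1.932e+05 m = 193.2 km.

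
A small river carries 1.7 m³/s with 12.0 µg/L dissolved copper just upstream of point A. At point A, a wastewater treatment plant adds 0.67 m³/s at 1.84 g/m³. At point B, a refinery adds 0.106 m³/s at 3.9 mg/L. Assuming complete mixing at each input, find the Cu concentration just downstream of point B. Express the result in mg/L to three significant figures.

12.0 µg/L = 0.012 mg/L.
After input A: C = (1.7·0.012 + 0.67·1.84) / 2.37 = 0.5288 mg/L.
After input B: C = (2.37·0.5288 + 0.106·3.9) / 2.476 = 0.6731 mg/L.

0.673 mg/L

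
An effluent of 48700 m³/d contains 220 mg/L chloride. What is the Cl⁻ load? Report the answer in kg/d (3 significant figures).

48700 m³/d = 0.5637 m³/s.
Mass flux = Q·C = 0.5637 m³/s × 220 g/m³ = 124 g/s.
= 124 g/s × 86.4 = 1.071e+04 kg/d.

10700 kg/d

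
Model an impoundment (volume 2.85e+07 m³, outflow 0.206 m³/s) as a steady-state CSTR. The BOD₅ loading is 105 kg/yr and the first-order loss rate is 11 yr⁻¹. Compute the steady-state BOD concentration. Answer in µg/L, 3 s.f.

Outflow Q = 0.206 m³/s × 3.156e+07 s/yr = 6.501e+06 m³/yr.
Steady-state CSTR mass balance: W = Q·C + k·V·C, so C = W/(Q + kV).
Q + kV = 6.501e+06 + 11·2.85e+07 = 3.2e+08 m³/yr.
C = 105/3.2e+08 = 3.281e-07 kg/m³ = 0.0003281 mg/L = 0.3281 µg/L.

0.328 µg/L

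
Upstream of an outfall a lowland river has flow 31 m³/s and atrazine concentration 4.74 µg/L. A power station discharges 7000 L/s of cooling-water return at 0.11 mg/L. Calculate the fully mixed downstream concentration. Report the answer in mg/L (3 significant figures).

7000 L/s = 7 m³/s.
4.74 µg/L = 0.00474 mg/L.
By mass balance at complete mixing, C = (7·0.11 + 31·0.00474) / (7 + 31) = 0.9169/38 = 0.02413 mg/L.

0.0241 mg/L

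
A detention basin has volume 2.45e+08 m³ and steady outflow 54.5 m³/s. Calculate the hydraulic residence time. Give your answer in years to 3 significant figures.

0.142 yr

Q = 54.5 m³/s × 3.156e+07 s/yr = 1.72e+09 m³/yr.
Hydraulic residence time τ = V/Q = 2.45e+08/1.72e+09 = 0.1425 yr.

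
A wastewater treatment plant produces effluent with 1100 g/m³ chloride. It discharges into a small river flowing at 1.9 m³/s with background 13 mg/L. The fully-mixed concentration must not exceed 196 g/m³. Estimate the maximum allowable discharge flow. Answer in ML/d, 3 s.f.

33.2 ML/d

Mass balance at complete mixing: C_std·(Q_w + Q_r) = Q_w·C_e + Q_r·C_b.
Rearranging, Q_w = Q_r·(C_std − C_b)/(C_e − C_std) = 1.9·(196 − 13) / (1100 − 196) = 0.3846 m³/s.
= 33.23 ML/d.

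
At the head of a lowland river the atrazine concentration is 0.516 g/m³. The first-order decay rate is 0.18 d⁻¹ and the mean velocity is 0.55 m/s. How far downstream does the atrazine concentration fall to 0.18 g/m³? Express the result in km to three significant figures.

From C = C₀·e^(−kt), t = ln(C₀/C)/k = ln(0.516/0.18)/0.18 = 1.053/0.18 = 5.851 d.
Distance = v·t = 0.55 m/s × 5.055e+05 s = 2.78e+05 m = 278 km.

278 km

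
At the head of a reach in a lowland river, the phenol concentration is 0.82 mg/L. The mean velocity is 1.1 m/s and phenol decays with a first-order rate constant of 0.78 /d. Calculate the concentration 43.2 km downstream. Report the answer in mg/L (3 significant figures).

Travel time t = 43.2 km / 1.1 m/s = 4.32e+04/1.1 = 3.927e+04 s = 0.4545 d.
First-order decay: C = 0.82·exp(−0.78·0.4545) = 0.82·0.7015 = 0.5752 mg/L.

0.575 mg/L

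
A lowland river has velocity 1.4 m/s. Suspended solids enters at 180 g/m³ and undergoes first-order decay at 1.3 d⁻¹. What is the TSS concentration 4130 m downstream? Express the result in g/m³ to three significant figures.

Travel time t = 4130 m / 1.4 m/s = 4130/1.4 = 2950 s = 0.03414 d.
First-order decay: C = 180·exp(−1.3·0.03414) = 180·0.9566 = 172.2 g/m³.

172 g/m³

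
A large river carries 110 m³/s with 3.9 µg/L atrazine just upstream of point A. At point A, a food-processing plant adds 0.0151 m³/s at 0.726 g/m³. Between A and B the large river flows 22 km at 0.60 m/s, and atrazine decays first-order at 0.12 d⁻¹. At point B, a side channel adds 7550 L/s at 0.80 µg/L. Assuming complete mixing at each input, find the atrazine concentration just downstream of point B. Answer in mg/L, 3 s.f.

3.9 µg/L = 0.0039 mg/L.
After input A: C = (110·0.0039 + 0.0151·0.726) / 110 = 0.003999 mg/L.
Over the 22 km reach to input B (t = 3.667e+04 s = 0.4244 d), decay gives C = 0.003999·exp(−0.12·0.4244) = 0.003801 mg/L.
7550 L/s = 7.55 m³/s.
0.80 µg/L = 0.0008 mg/L.
After input B: C = (110·0.003801 + 7.55·0.0008) / 117.6 = 0.003608 mg/L.

0.00361 mg/L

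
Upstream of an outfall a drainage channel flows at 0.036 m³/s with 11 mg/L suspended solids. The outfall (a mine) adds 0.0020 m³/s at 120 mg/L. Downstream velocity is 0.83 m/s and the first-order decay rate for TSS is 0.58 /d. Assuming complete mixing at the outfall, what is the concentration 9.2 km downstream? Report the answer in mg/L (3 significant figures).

15.5 mg/L

After complete mixing, C₀ = (0.002·120 + 0.036·11) / 0.038 = 16.74 mg/L.
Travel time t = 9200 m / 0.83 m/s = 1.108e+04 s = 0.1283 d.
C = 16.74·exp(−0.58·0.1283) = 16.74·0.9283 = 15.54 mg/L.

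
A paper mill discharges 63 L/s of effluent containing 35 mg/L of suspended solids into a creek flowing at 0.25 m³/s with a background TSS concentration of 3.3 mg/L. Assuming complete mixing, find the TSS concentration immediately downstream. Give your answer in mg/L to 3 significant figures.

9.68 mg/L

63 L/s = 0.063 m³/s.
By mass balance at complete mixing, C = (0.063·35 + 0.25·3.3) / (0.063 + 0.25) = 3.03/0.313 = 9.681 mg/L.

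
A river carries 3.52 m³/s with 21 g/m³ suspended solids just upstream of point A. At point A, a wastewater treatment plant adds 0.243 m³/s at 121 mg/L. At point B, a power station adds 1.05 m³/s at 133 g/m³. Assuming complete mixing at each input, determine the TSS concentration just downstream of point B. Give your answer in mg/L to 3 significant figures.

50.5 mg/L

After input A: C = (3.52·21 + 0.243·121) / 3.763 = 27.46 mg/L.
After input B: C = (3.763·27.46 + 1.05·133) / 4.813 = 50.48 mg/L.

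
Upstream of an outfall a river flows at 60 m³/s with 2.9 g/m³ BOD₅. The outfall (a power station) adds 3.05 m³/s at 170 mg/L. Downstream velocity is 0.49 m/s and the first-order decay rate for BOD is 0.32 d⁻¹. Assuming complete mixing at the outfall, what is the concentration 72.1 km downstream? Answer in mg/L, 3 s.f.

6.37 mg/L

After complete mixing, C₀ = (3.05·170 + 60·2.9) / 63.05 = 10.98 mg/L.
Travel time t = 7.21e+04 m / 0.49 m/s = 1.471e+05 s = 1.703 d.
C = 10.98·exp(−0.32·1.703) = 10.98·0.5799 = 6.369 mg/L.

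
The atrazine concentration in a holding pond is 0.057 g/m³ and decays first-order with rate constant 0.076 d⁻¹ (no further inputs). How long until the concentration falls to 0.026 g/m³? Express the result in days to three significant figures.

t = ln(C₀/C)/k = ln(0.057/0.026)/0.076 = 0.785/0.076 = 10.33 d.

10.3 d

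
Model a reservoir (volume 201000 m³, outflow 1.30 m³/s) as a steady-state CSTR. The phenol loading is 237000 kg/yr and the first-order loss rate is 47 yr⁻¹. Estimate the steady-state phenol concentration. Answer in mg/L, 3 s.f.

4.70 mg/L

Outflow Q = 1.30 m³/s × 3.156e+07 s/yr = 4.102e+07 m³/yr.
Steady-state CSTR mass balance: W = Q·C + k·V·C, so C = W/(Q + kV).
Q + kV = 4.102e+07 + 47·201000 = 5.047e+07 m³/yr.
C = 237000/5.047e+07 = 0.004696 kg/m³ = 4.696 mg/L.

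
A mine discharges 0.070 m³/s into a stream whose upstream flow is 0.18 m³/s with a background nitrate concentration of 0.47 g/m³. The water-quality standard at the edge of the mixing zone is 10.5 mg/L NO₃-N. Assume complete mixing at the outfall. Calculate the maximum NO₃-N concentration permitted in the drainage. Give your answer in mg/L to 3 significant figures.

36.3 mg/L

Mass balance: 10.5·0.25 = 0.07·Cₑ + 0.18·0.47.
Cₑ = (2.625 − 0.0846) / 0.07 = 36.29 mg/L.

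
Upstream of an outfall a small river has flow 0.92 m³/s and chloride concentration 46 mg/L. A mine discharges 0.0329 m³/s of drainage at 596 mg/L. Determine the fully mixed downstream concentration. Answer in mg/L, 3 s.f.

65.0 mg/L

By mass balance at complete mixing, C = (0.0329·596 + 0.92·46) / (0.0329 + 0.92) = 61.93/0.9529 = 64.99 mg/L.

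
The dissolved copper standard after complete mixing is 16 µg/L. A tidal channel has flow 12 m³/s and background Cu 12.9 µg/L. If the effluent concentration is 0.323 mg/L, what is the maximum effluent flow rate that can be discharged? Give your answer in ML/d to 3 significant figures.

12.9 µg/L = 0.0129 mg/L.
16 µg/L = 0.016 mg/L.
Mass balance at complete mixing: C_std·(Q_w + Q_r) = Q_w·C_e + Q_r·C_b.
Rearranging, Q_w = Q_r·(C_std − C_b)/(C_e − C_std) = 12·(0.016 − 0.0129) / (0.323 − 0.016) = 0.1212 m³/s.
= 10.47 ML/d.

10.5 ML/d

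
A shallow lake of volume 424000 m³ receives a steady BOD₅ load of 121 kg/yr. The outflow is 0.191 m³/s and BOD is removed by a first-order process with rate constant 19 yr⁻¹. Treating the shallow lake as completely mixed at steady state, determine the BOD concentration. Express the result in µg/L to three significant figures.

8.59 µg/L

Outflow Q = 0.191 m³/s × 3.156e+07 s/yr = 6.028e+06 m³/yr.
Steady-state CSTR mass balance: W = Q·C + k·V·C, so C = W/(Q + kV).
Q + kV = 6.028e+06 + 19·424000 = 1.408e+07 m³/yr.
C = 121/1.408e+07 = 8.592e-06 kg/m³ = 0.008592 mg/L = 8.592 µg/L.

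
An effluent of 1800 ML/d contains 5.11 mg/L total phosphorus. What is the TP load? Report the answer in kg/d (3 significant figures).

9200 kg/d

1800 ML/d = 20.83 m³/s.
Mass flux = Q·C = 20.83 m³/s × 5.11 g/m³ = 106.5 g/s.
= 106.5 g/s × 86.4 = 9198 kg/d.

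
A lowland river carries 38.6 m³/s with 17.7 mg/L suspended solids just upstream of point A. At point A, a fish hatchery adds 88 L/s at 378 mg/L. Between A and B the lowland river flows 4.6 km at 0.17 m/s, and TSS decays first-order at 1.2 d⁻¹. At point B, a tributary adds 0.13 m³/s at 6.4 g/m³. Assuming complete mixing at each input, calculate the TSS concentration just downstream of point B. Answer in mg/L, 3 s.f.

88 L/s = 0.088 m³/s.
After input A: C = (38.6·17.7 + 0.088·378) / 38.69 = 18.52 mg/L.
Over the 4.6 km reach to input B (t = 2.706e+04 s = 0.3132 d), decay gives C = 18.52·exp(−1.2·0.3132) = 12.72 mg/L.
After input B: C = (38.69·12.72 + 0.13·6.4) / 38.82 = 12.7 mg/L.

12.7 mg/L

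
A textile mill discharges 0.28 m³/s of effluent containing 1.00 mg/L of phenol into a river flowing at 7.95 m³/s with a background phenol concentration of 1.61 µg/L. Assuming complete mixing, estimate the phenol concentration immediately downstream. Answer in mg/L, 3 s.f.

0.0356 mg/L

1.61 µg/L = 0.00161 mg/L.
By mass balance at complete mixing, C = (0.28·1 + 7.95·0.00161) / (0.28 + 7.95) = 0.2928/8.23 = 0.03558 mg/L.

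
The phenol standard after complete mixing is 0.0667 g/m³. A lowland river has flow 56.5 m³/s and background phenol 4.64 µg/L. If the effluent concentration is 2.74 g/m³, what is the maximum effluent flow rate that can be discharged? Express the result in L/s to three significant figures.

1310 L/s

4.64 µg/L = 0.00464 mg/L.
Mass balance at complete mixing: C_std·(Q_w + Q_r) = Q_w·C_e + Q_r·C_b.
Rearranging, Q_w = Q_r·(C_std − C_b)/(C_e − C_std) = 56.5·(0.0667 − 0.00464) / (2.74 − 0.0667) = 1.312 m³/s.
= 1312 L/s.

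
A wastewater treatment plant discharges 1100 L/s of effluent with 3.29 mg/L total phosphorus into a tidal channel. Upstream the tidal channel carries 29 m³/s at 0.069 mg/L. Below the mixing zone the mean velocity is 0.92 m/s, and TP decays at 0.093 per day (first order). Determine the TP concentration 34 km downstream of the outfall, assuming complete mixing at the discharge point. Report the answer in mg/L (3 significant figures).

0.179 mg/L

1100 L/s = 1.1 m³/s.
After complete mixing, C₀ = (1.1·3.29 + 29·0.069) / 30.1 = 0.1867 mg/L.
Travel time t = 3.4e+04 m / 0.92 m/s = 3.696e+04 s = 0.4277 d.
C = 0.1867·exp(−0.093·0.4277) = 0.1867·0.961 = 0.1794 mg/L.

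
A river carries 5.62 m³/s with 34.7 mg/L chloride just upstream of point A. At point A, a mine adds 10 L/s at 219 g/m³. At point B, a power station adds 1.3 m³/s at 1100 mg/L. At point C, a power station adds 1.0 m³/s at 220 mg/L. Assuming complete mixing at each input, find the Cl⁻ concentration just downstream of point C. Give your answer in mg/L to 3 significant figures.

10 L/s = 0.01 m³/s.
After input A: C = (5.62·34.7 + 0.01·219) / 5.63 = 35.03 mg/L.
After input B: C = (5.63·35.03 + 1.3·1100) / 6.93 = 234.8 mg/L.
After input C: C = (6.93·234.8 + 1·220) / 7.93 = 232.9 mg/L.

233 mg/L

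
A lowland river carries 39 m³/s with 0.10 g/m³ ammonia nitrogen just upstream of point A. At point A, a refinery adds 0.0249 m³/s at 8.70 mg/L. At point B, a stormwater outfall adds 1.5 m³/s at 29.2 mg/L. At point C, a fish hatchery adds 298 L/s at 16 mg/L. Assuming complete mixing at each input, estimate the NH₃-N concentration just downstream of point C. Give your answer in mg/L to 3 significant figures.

After input A: C = (39·0.1 + 0.0249·8.7) / 39.02 = 0.1055 mg/L.
After input B: C = (39.02·0.1055 + 1.5·29.2) / 40.52 = 1.182 mg/L.
298 L/s = 0.298 m³/s.
After input C: C = (40.52·1.182 + 0.298·16) / 40.82 = 1.291 mg/L.

1.29 mg/L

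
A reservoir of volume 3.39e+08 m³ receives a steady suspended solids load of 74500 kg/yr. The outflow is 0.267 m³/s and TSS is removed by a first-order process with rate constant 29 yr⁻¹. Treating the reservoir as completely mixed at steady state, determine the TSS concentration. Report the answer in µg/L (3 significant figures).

7.57 µg/L

Outflow Q = 0.267 m³/s × 3.156e+07 s/yr = 8.426e+06 m³/yr.
Steady-state CSTR mass balance: W = Q·C + k·V·C, so C = W/(Q + kV).
Q + kV = 8.426e+06 + 29·3.39e+08 = 9.839e+09 m³/yr.
C = 74500/9.839e+09 = 7.572e-06 kg/m³ = 0.007572 mg/L = 7.572 µg/L.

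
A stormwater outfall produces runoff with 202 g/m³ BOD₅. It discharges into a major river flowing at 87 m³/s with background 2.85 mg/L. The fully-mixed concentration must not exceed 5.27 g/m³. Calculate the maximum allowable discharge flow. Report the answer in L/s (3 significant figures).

1070 L/s

Mass balance at complete mixing: C_std·(Q_w + Q_r) = Q_w·C_e + Q_r·C_b.
Rearranging, Q_w = Q_r·(C_std − C_b)/(C_e − C_std) = 87·(5.27 − 2.85) / (202 − 5.27) = 1.07 m³/s.
= 1070 L/s.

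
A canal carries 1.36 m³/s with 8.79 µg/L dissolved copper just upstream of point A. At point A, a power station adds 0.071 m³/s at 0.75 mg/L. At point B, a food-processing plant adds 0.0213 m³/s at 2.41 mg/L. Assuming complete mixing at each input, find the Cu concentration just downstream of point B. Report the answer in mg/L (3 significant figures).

8.79 µg/L = 0.00879 mg/L.
After input A: C = (1.36·0.00879 + 0.071·0.75) / 1.431 = 0.04557 mg/L.
After input B: C = (1.431·0.04557 + 0.0213·2.41) / 1.452 = 0.08024 mg/L.

0.0802 mg/L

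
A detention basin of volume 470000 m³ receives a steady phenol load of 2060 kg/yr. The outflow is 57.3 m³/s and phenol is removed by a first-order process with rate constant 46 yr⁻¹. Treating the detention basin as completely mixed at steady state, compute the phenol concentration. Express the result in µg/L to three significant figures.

Outflow Q = 57.3 m³/s × 3.156e+07 s/yr = 1.808e+09 m³/yr.
Steady-state CSTR mass balance: W = Q·C + k·V·C, so C = W/(Q + kV).
Q + kV = 1.808e+09 + 46·470000 = 1.83e+09 m³/yr.
C = 2060/1.83e+09 = 1.126e-06 kg/m³ = 0.001126 mg/L = 1.126 µg/L.

1.13 µg/L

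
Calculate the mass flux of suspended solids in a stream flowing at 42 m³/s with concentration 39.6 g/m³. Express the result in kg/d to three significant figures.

144000 kg/d

Mass flux = Q·C = 42 m³/s × 39.6 g/m³ = 1663 g/s.
= 1663 g/s × 86.4 = 1.437e+05 kg/d.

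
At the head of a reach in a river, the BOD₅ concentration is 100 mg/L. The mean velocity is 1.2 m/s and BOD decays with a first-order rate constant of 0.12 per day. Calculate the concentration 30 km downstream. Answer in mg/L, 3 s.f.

96.6 mg/L

Travel time t = 30 km / 1.2 m/s = 3e+04/1.2 = 2.5e+04 s = 0.2894 d.
First-order decay: C = 100·exp(−0.12·0.2894) = 100·0.9659 = 96.59 mg/L.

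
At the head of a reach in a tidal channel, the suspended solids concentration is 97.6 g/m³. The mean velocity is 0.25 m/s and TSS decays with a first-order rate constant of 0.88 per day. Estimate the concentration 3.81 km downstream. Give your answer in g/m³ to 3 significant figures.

83.6 g/m³

Travel time t = 3.81 km / 0.25 m/s = 3810/0.25 = 1.524e+04 s = 0.1764 d.
First-order decay: C = 97.6·exp(−0.88·0.1764) = 97.6·0.8562 = 83.57 g/m³.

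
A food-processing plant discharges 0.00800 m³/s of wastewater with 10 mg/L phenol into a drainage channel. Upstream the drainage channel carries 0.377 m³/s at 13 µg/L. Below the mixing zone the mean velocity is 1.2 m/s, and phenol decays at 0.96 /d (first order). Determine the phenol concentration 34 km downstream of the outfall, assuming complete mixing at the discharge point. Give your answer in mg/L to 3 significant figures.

0.161 mg/L

13 µg/L = 0.013 mg/L.
After complete mixing, C₀ = (0.008·10 + 0.377·0.013) / 0.385 = 0.2205 mg/L.
Travel time t = 3.4e+04 m / 1.2 m/s = 2.833e+04 s = 0.3279 d.
C = 0.2205·exp(−0.96·0.3279) = 0.2205·0.7299 = 0.161 mg/L.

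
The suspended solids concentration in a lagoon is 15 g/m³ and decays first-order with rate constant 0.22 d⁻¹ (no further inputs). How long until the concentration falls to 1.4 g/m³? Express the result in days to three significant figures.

10.8 d

t = ln(C₀/C)/k = ln(15/1.4)/0.22 = 2.372/0.22 = 10.78 d.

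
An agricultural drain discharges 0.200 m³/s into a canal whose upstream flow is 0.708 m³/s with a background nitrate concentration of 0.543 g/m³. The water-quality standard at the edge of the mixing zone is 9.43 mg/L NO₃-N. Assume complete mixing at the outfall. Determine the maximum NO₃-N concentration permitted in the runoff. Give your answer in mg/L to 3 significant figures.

40.9 mg/L

Mass balance: 9.43·0.908 = 0.2·Cₑ + 0.708·0.543.
Cₑ = (8.562 − 0.3844) / 0.2 = 40.89 mg/L.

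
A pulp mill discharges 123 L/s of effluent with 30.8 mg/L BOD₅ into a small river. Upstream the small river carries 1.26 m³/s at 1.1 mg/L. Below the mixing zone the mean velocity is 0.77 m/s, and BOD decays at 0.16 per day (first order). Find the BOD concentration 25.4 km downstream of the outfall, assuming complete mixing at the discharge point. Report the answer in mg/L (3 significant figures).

123 L/s = 0.123 m³/s.
After complete mixing, C₀ = (0.123·30.8 + 1.26·1.1) / 1.383 = 3.741 mg/L.
Travel time t = 2.54e+04 m / 0.77 m/s = 3.299e+04 s = 0.3818 d.
C = 3.741·exp(−0.16·0.3818) = 3.741·0.9407 = 3.52 mg/L.

3.52 mg/L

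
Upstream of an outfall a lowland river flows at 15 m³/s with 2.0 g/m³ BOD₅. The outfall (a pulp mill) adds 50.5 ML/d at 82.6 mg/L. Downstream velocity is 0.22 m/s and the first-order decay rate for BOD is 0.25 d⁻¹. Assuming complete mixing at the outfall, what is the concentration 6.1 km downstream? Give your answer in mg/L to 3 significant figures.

50.5 ML/d = 0.5845 m³/s.
After complete mixing, C₀ = (0.5845·82.6 + 15·2) / 15.58 = 5.023 mg/L.
Travel time t = 6100 m / 0.22 m/s = 2.773e+04 s = 0.3209 d.
C = 5.023·exp(−0.25·0.3209) = 5.023·0.9229 = 4.636 mg/L.

4.64 mg/L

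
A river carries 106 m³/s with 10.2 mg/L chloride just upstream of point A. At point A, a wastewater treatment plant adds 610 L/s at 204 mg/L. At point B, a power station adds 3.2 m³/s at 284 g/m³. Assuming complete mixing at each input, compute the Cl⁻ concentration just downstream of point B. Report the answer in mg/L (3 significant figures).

19.3 mg/L

610 L/s = 0.61 m³/s.
After input A: C = (106·10.2 + 0.61·204) / 106.6 = 11.31 mg/L.
After input B: C = (106.6·11.31 + 3.2·284) / 109.8 = 19.26 mg/L.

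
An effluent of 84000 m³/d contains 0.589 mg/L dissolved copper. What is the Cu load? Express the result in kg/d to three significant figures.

84000 m³/d = 0.9722 m³/s.
Mass flux = Q·C = 0.9722 m³/s × 0.589 g/m³ = 0.5726 g/s.
= 0.5726 g/s × 86.4 = 49.48 kg/d.

49.5 kg/d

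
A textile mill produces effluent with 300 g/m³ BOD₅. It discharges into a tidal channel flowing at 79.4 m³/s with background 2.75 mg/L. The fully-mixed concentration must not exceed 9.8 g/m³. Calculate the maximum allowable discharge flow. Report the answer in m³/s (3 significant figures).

Mass balance at complete mixing: C_std·(Q_w + Q_r) = Q_w·C_e + Q_r·C_b.
Rearranging, Q_w = Q_r·(C_std − C_b)/(C_e − C_std) = 79.4·(9.8 − 2.75) / (300 − 9.8) = 1.929 m³/s.

1.93 m³/s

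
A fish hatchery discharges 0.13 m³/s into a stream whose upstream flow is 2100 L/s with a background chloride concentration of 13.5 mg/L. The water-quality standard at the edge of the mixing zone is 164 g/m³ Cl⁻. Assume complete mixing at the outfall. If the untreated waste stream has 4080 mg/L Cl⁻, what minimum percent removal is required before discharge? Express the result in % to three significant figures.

2100 L/s = 2.1 m³/s.
Mass balance: 164·2.23 = 0.13·Cₑ + 2.1·13.5.
Cₑ = (365.7 − 28.35) / 0.13 = 2595 mg/L.
Required removal = 1 − 2595/4080 = 36.39 %.

36.4 %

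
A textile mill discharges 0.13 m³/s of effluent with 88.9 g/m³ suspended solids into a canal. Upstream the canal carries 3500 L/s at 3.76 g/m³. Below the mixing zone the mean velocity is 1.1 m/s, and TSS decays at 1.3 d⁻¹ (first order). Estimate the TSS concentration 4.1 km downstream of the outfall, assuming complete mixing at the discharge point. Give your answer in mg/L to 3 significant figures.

6.44 mg/L

3500 L/s = 3.5 m³/s.
After complete mixing, C₀ = (0.13·88.9 + 3.5·3.76) / 3.63 = 6.809 mg/L.
Travel time t = 4100 m / 1.1 m/s = 3727 s = 0.04314 d.
C = 6.809·exp(−1.3·0.04314) = 6.809·0.9455 = 6.438 mg/L.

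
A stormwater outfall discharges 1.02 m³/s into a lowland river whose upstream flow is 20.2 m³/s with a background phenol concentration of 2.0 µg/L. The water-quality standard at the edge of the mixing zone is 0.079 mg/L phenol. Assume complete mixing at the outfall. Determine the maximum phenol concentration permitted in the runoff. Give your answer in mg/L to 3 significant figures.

2.0 µg/L = 0.002 mg/L.
Mass balance: 0.079·21.22 = 1.02·Cₑ + 20.2·0.002.
Cₑ = (1.676 − 0.0404) / 1.02 = 1.604 mg/L.

1.60 mg/L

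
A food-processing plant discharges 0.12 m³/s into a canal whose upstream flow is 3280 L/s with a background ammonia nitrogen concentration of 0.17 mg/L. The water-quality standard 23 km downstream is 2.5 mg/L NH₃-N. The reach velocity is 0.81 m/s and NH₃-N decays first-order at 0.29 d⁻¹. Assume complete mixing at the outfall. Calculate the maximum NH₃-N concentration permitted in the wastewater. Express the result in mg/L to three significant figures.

3280 L/s = 3.28 m³/s.
Travel time to the compliance point: t = 2.3e+04/0.81 = 2.84e+04 s = 0.3286 d; decay factor exp(−0.29·0.3286) = 0.9091.
So the concentration just after mixing may be at most 2.5/0.9091 = 2.75 mg/L.
Mass balance: 2.75·3.4 = 0.12·Cₑ + 3.28·0.17.
Cₑ = (9.35 − 0.5576) / 0.12 = 73.27 mg/L.

73.3 mg/L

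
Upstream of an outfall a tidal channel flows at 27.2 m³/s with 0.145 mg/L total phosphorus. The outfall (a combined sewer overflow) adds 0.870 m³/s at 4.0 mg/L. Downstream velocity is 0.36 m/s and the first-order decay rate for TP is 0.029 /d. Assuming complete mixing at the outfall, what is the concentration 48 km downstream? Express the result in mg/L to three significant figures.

After complete mixing, C₀ = (0.87·4 + 27.2·0.145) / 28.07 = 0.2645 mg/L.
Travel time t = 4.8e+04 m / 0.36 m/s = 1.333e+05 s = 1.543 d.
C = 0.2645·exp(−0.029·1.543) = 0.2645·0.9562 = 0.2529 mg/L.

0.253 mg/L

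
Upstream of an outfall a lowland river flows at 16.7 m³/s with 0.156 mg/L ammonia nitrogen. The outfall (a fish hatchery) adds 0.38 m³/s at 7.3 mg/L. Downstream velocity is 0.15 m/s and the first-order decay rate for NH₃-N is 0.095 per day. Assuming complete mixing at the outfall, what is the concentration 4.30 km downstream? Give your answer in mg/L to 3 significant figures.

After complete mixing, C₀ = (0.38·7.3 + 16.7·0.156) / 17.08 = 0.3149 mg/L.
Travel time t = 4300 m / 0.15 m/s = 2.867e+04 s = 0.3318 d.
C = 0.3149·exp(−0.095·0.3318) = 0.3149·0.969 = 0.3052 mg/L.

0.305 mg/L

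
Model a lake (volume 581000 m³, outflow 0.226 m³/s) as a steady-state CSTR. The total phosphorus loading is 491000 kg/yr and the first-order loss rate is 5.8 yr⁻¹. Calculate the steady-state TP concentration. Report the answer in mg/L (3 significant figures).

46.8 mg/L

Outflow Q = 0.226 m³/s × 3.156e+07 s/yr = 7.132e+06 m³/yr.
Steady-state CSTR mass balance: W = Q·C + k·V·C, so C = W/(Q + kV).
Q + kV = 7.132e+06 + 5.8·581000 = 1.05e+07 m³/yr.
C = 491000/1.05e+07 = 0.04675 kg/m³ = 46.75 mg/L.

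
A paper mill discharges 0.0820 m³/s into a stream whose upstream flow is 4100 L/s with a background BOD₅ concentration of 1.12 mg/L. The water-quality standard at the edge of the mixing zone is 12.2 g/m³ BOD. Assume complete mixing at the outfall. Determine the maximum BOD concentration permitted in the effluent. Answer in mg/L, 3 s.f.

566 mg/L

4100 L/s = 4.1 m³/s.
Mass balance: 12.2·4.182 = 0.082·Cₑ + 4.1·1.12.
Cₑ = (51.02 − 4.592) / 0.082 = 566.2 mg/L.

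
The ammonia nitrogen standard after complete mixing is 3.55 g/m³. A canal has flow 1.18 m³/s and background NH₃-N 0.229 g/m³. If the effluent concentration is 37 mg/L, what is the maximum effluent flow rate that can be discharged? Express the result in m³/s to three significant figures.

0.117 m³/s

Mass balance at complete mixing: C_std·(Q_w + Q_r) = Q_w·C_e + Q_r·C_b.
Rearranging, Q_w = Q_r·(C_std − C_b)/(C_e − C_std) = 1.18·(3.55 − 0.229) / (37 − 3.55) = 0.1172 m³/s.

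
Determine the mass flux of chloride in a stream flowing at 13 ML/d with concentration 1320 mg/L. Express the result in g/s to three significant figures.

13 ML/d = 0.1505 m³/s.
Mass flux = Q·C = 0.1505 m³/s × 1320 g/m³ = 198.6 g/s.

199 g/s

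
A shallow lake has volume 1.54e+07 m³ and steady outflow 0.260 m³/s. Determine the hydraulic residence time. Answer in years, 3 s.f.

Q = 0.260 m³/s × 3.156e+07 s/yr = 8.205e+06 m³/yr.
Hydraulic residence time τ = V/Q = 1.54e+07/8.205e+06 = 1.877 yr.

1.88 yr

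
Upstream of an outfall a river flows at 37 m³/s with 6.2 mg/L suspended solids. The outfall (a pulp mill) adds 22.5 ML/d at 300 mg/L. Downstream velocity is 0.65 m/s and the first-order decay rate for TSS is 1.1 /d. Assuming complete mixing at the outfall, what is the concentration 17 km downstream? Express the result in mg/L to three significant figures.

22.5 ML/d = 0.2604 m³/s.
After complete mixing, C₀ = (0.2604·300 + 37·6.2) / 37.26 = 8.253 mg/L.
Travel time t = 1.7e+04 m / 0.65 m/s = 2.615e+04 s = 0.3027 d.
C = 8.253·exp(−1.1·0.3027) = 8.253·0.7168 = 5.916 mg/L.

5.92 mg/L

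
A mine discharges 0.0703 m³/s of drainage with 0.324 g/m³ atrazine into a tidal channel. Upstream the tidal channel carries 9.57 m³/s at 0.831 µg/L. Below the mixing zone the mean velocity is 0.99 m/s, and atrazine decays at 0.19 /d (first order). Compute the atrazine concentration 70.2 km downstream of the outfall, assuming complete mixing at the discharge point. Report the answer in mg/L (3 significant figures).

0.831 µg/L = 0.000831 mg/L.
After complete mixing, C₀ = (0.0703·0.324 + 9.57·0.000831) / 9.64 = 0.003188 mg/L.
Travel time t = 7.02e+04 m / 0.99 m/s = 7.091e+04 s = 0.8207 d.
C = 0.003188·exp(−0.19·0.8207) = 0.003188·0.8556 = 0.002727 mg/L.

0.00273 mg/L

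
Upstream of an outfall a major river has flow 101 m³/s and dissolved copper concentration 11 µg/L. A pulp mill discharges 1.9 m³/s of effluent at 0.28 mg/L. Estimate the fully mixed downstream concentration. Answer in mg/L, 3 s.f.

11 µg/L = 0.011 mg/L.
Conservation of mass across the mixing zone: C = (1.9·0.28 + 101·0.011) / (1.9 + 101) = 1.643/102.9 = 0.01597 mg/L.

0.0160 mg/L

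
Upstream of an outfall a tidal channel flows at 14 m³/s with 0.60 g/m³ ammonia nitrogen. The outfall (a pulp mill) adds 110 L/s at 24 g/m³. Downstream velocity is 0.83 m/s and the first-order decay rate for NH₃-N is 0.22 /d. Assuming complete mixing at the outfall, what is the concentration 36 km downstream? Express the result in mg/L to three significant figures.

110 L/s = 0.11 m³/s.
After complete mixing, C₀ = (0.11·24 + 14·0.6) / 14.11 = 0.7824 mg/L.
Travel time t = 3.6e+04 m / 0.83 m/s = 4.337e+04 s = 0.502 d.
C = 0.7824·exp(−0.22·0.502) = 0.7824·0.8954 = 0.7006 mg/L.

0.701 mg/L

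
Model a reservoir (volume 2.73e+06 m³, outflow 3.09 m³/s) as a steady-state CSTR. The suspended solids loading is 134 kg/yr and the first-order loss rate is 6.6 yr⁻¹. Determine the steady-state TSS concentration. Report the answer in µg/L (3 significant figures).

Outflow Q = 3.09 m³/s × 3.156e+07 s/yr = 9.751e+07 m³/yr.
Steady-state CSTR mass balance: W = Q·C + k·V·C, so C = W/(Q + kV).
Q + kV = 9.751e+07 + 6.6·2.73e+06 = 1.155e+08 m³/yr.
C = 134/1.155e+08 = 1.16e-06 kg/m³ = 0.00116 mg/L = 1.16 µg/L.

1.16 µg/L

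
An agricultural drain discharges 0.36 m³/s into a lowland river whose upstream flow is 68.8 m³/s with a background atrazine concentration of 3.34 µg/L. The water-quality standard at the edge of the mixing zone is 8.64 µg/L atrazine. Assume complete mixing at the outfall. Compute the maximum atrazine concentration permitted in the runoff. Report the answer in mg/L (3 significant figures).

1.02 mg/L

3.34 µg/L = 0.00334 mg/L.
8.64 µg/L = 0.00864 mg/L.
Mass balance: 0.00864·69.16 = 0.36·Cₑ + 68.8·0.00334.
Cₑ = (0.5975 − 0.2298) / 0.36 = 1.022 mg/L.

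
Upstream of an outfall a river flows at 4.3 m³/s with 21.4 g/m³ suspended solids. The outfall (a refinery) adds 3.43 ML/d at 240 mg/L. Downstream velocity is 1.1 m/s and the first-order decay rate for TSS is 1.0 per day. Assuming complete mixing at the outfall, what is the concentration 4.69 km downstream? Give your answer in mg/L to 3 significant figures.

22.3 mg/L

3.43 ML/d = 0.0397 m³/s.
After complete mixing, C₀ = (0.0397·240 + 4.3·21.4) / 4.34 = 23.4 mg/L.
Travel time t = 4690 m / 1.1 m/s = 4264 s = 0.04935 d.
C = 23.4·exp(−1.0·0.04935) = 23.4·0.9519 = 22.27 mg/L.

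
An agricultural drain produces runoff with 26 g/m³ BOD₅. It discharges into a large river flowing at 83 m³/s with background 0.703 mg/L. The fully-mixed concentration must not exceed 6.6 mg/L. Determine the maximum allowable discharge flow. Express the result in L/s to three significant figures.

25200 L/s

Mass balance at complete mixing: C_std·(Q_w + Q_r) = Q_w·C_e + Q_r·C_b.
Rearranging, Q_w = Q_r·(C_std − C_b)/(C_e − C_std) = 83·(6.6 − 0.703) / (26 − 6.6) = 25.23 m³/s.
= 2.523e+04 L/s.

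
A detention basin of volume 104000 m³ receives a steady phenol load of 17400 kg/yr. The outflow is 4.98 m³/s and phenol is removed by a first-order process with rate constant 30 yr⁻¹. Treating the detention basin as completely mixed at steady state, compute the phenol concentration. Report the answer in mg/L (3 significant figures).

Outflow Q = 4.98 m³/s × 3.156e+07 s/yr = 1.572e+08 m³/yr.
Steady-state CSTR mass balance: W = Q·C + k·V·C, so C = W/(Q + kV).
Q + kV = 1.572e+08 + 30·104000 = 1.603e+08 m³/yr.
C = 17400/1.603e+08 = 0.0001086 kg/m³ = 0.1086 mg/L.

0.109 mg/L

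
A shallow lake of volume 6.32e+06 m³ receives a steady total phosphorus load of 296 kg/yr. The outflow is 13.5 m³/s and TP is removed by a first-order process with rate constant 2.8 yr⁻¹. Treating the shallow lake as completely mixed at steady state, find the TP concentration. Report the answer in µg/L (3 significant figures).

Outflow Q = 13.5 m³/s × 3.156e+07 s/yr = 4.26e+08 m³/yr.
Steady-state CSTR mass balance: W = Q·C + k·V·C, so C = W/(Q + kV).
Q + kV = 4.26e+08 + 2.8·6.32e+06 = 4.437e+08 m³/yr.
C = 296/4.437e+08 = 6.671e-07 kg/m³ = 0.0006671 mg/L = 0.6671 µg/L.

0.667 µg/L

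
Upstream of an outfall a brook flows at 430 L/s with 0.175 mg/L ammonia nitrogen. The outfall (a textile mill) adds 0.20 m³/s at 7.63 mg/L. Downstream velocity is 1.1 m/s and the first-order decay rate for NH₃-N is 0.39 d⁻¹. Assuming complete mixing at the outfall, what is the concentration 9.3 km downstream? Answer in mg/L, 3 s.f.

430 L/s = 0.43 m³/s.
After complete mixing, C₀ = (0.2·7.63 + 0.43·0.175) / 0.63 = 2.542 mg/L.
Travel time t = 9300 m / 1.1 m/s = 8455 s = 0.09785 d.
C = 2.542·exp(−0.39·0.09785) = 2.542·0.9626 = 2.446 mg/L.

2.45 mg/L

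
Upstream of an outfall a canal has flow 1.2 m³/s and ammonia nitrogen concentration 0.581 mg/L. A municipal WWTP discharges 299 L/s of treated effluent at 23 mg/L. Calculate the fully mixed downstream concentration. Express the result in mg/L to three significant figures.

299 L/s = 0.299 m³/s.
Flow-weighted mixing gives C = (0.299·23 + 1.2·0.581) / (0.299 + 1.2) = 7.574/1.499 = 5.053 mg/L.

5.05 mg/L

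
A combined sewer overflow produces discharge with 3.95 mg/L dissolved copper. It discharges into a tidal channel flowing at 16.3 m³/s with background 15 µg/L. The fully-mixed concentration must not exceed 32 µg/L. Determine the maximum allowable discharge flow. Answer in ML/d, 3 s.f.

15 µg/L = 0.015 mg/L.
32 µg/L = 0.032 mg/L.
Mass balance at complete mixing: C_std·(Q_w + Q_r) = Q_w·C_e + Q_r·C_b.
Rearranging, Q_w = Q_r·(C_std − C_b)/(C_e − C_std) = 16.3·(0.032 − 0.015) / (3.95 − 0.032) = 0.07072 m³/s.
= 6.111 ML/d.

6.11 ML/d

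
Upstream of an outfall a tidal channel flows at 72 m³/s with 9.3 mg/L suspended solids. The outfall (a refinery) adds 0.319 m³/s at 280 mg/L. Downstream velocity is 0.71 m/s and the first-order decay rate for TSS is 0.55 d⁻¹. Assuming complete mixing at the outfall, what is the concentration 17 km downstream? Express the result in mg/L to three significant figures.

9.01 mg/L

After complete mixing, C₀ = (0.319·280 + 72·9.3) / 72.32 = 10.49 mg/L.
Travel time t = 1.7e+04 m / 0.71 m/s = 2.394e+04 s = 0.2771 d.
C = 10.49·exp(−0.55·0.2771) = 10.49·0.8586 = 9.01 mg/L.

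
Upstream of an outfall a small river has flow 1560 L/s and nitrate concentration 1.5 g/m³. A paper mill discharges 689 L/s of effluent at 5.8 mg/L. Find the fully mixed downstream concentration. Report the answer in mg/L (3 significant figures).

2.82 mg/L

689 L/s = 0.689 m³/s.
1560 L/s = 1.56 m³/s.
Conservation of mass across the mixing zone: C = (0.689·5.8 + 1.56·1.5) / (0.689 + 1.56) = 6.336/2.249 = 2.817 mg/L.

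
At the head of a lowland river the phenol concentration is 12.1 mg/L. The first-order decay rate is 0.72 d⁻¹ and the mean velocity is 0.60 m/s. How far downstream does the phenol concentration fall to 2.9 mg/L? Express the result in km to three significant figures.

103 km

From C = C₀·e^(−kt), t = ln(C₀/C)/k = ln(12.1/2.9)/0.72 = 1.428/0.72 = 1.984 d.
Distance = v·t = 0.60 m/s × 1.714e+05 s = 1.029e+05 m = 102.9 km.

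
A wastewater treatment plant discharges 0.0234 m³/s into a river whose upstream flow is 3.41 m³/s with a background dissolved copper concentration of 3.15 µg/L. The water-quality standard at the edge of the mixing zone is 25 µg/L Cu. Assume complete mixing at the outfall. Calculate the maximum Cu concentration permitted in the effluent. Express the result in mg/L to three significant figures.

3.21 mg/L

3.15 µg/L = 0.00315 mg/L.
25 µg/L = 0.025 mg/L.
Mass balance: 0.025·3.433 = 0.0234·Cₑ + 3.41·0.00315.
Cₑ = (0.08584 − 0.01074) / 0.0234 = 3.209 mg/L.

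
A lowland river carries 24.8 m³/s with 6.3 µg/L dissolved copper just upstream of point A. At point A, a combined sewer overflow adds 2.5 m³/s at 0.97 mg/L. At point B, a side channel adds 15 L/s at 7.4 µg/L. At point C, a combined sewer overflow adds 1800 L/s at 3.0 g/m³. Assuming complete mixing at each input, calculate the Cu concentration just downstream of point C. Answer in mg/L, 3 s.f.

0.274 mg/L

6.3 µg/L = 0.0063 mg/L.
After input A: C = (24.8·0.0063 + 2.5·0.97) / 27.3 = 0.09455 mg/L.
15 L/s = 0.015 m³/s.
7.4 µg/L = 0.0074 mg/L.
After input B: C = (27.3·0.09455 + 0.015·0.0074) / 27.32 = 0.0945 mg/L.
1800 L/s = 1.8 m³/s.
After input C: C = (27.32·0.0945 + 1.8·3) / 29.12 = 0.2741 mg/L.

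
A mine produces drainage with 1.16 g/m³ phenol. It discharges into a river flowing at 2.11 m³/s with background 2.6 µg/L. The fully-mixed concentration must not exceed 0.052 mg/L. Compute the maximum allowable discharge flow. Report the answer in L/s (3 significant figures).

2.6 µg/L = 0.0026 mg/L.
Mass balance at complete mixing: C_std·(Q_w + Q_r) = Q_w·C_e + Q_r·C_b.
Rearranging, Q_w = Q_r·(C_std − C_b)/(C_e − C_std) = 2.11·(0.052 − 0.0026) / (1.16 − 0.052) = 0.09407 m³/s.
= 94.07 L/s.

94.1 L/s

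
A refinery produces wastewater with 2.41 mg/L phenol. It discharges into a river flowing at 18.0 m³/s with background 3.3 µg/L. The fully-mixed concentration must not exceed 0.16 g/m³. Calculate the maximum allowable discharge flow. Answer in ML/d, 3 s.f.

3.3 µg/L = 0.0033 mg/L.
Mass balance at complete mixing: C_std·(Q_w + Q_r) = Q_w·C_e + Q_r·C_b.
Rearranging, Q_w = Q_r·(C_std − C_b)/(C_e − C_std) = 18.0·(0.16 − 0.0033) / (2.41 − 0.16) = 1.254 m³/s.
= 108.3 ML/d.

108 ML/d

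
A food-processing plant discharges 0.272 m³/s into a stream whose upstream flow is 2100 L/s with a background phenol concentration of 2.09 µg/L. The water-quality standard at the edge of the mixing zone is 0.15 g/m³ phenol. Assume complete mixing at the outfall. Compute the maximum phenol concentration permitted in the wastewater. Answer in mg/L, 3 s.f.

1.29 mg/L

2100 L/s = 2.1 m³/s.
2.09 µg/L = 0.00209 mg/L.
Mass balance: 0.15·2.372 = 0.272·Cₑ + 2.1·0.00209.
Cₑ = (0.3558 − 0.004389) / 0.272 = 1.292 mg/L.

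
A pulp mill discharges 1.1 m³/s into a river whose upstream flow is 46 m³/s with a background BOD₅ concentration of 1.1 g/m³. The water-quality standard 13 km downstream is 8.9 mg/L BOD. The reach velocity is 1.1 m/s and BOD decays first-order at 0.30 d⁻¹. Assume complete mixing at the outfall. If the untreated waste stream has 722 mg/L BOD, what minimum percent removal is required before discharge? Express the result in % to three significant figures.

Travel time to the compliance point: t = 1.3e+04/1.1 = 1.182e+04 s = 0.1368 d; decay factor exp(−0.30·0.1368) = 0.9598.
So the concentration just after mixing may be at most 8.9/0.9598 = 9.273 mg/L.
Mass balance: 9.273·47.1 = 1.1·Cₑ + 46·1.1.
Cₑ = (436.7 − 50.6) / 1.1 = 351 mg/L.
Required removal = 1 − 351/722 = 51.38 %.

51.4 %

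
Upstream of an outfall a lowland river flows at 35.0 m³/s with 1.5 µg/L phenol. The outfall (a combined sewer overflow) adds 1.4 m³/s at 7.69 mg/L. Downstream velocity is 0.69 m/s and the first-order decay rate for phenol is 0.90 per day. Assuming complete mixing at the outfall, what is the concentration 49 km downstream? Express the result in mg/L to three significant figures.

1.5 µg/L = 0.0015 mg/L.
After complete mixing, C₀ = (1.4·7.69 + 35·0.0015) / 36.4 = 0.2972 mg/L.
Travel time t = 4.9e+04 m / 0.69 m/s = 7.101e+04 s = 0.8219 d.
C = 0.2972·exp(−0.90·0.8219) = 0.2972·0.4772 = 0.1418 mg/L.

0.142 mg/L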